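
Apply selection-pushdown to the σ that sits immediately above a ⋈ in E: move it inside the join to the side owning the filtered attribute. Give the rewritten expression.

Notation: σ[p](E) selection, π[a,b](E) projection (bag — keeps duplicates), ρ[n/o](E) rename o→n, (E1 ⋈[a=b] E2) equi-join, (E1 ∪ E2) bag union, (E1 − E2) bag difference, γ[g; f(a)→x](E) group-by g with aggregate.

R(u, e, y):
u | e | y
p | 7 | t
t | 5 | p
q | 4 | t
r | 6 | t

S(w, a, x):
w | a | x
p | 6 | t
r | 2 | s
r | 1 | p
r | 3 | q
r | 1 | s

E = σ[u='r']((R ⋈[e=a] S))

σ filters on u, owned by the left side.
E' = (σ[u='r'](R) ⋈[e=a] S)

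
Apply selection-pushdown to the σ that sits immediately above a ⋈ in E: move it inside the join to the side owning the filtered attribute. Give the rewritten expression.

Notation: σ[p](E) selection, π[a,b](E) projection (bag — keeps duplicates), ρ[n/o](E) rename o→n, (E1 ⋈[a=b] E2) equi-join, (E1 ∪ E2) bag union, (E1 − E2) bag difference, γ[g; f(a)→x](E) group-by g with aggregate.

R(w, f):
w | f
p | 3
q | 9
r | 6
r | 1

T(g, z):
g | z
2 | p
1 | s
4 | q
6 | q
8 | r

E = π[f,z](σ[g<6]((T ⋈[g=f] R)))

σ filters on g, owned by the left side.
E' = π[f,z]((σ[g<6](T) ⋈[g=f] R))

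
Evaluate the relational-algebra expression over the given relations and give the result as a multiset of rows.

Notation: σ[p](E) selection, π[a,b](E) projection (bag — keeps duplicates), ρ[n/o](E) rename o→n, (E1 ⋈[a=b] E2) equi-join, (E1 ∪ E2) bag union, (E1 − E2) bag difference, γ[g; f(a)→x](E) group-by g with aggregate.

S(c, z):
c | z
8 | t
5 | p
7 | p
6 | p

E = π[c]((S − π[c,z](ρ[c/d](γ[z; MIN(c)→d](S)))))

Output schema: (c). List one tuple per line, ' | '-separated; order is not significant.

Stepwise |·|:
  S → 4
  S → 4
  γ[z; MIN(c)→d](S) → 2
  ρ[c/d](γ[z; MIN(c)→d](S)) → 2
  π[c,z](ρ[c/d](γ[z; MIN(c)→d](S))) → 2
  (S − π[c,z](ρ[c/d](γ[z; MIN(c)→d](S)))) → 2
  π[c]((S − π[c,z](ρ[c/d](γ[z; MIN(c)→d](S))))) → 2

== RESULT ==
c
6
7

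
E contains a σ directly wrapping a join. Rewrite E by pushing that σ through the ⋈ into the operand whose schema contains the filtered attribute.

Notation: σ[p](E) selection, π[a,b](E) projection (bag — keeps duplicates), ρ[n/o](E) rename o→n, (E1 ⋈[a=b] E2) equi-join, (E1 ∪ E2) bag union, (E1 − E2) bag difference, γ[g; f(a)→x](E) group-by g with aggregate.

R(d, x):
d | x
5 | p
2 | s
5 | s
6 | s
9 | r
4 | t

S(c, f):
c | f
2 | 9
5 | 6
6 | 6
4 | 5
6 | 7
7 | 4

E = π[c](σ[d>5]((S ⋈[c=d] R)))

σ filters on d, owned by the right side.
E' = π[c]((S ⋈[c=d] σ[d>5](R)))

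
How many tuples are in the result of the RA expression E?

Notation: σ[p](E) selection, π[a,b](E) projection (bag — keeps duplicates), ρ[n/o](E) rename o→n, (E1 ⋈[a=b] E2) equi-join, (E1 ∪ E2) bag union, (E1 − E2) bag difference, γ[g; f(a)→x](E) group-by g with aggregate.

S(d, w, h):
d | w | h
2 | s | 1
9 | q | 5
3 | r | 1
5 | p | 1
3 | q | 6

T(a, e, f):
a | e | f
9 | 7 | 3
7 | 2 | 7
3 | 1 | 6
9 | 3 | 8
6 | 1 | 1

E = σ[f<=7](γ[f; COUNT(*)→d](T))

Stepwise |·|:
  T → 5
  γ[f; COUNT(*)→d](T) → 5
  σ[f<=7](γ[f; COUNT(*)→d](T)) → 4

|E| = 4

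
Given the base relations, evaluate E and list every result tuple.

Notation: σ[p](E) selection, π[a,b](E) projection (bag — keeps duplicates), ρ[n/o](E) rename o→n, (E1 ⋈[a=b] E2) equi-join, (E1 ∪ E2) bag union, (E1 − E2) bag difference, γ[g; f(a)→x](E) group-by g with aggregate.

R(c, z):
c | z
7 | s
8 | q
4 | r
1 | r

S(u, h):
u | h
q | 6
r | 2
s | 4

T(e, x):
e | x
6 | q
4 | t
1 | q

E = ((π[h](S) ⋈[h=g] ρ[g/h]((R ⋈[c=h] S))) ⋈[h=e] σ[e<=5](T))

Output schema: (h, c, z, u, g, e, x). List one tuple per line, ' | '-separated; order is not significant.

Subexpression sizes:
  S → 3
  π[h](S) → 3
  R → 4
  S → 3
  (R ⋈[c=h] S) → 1
  ρ[g/h]((R ⋈[c=h] S)) → 1
  (π[h](S) ⋈[h=g] ρ[g/h]((R ⋈[c=h] S))) → 1
  T → 3
  σ[e<=5](T) → 2
  ((π[h](S) ⋈[h=g] ρ[g/h]((R ⋈[c=h] S))) ⋈[h=e] σ[e<=5](T)) → 1

== RESULT ==
h | c | z | u | g | e | x
4 | 4 | r | s | 4 | 4 | t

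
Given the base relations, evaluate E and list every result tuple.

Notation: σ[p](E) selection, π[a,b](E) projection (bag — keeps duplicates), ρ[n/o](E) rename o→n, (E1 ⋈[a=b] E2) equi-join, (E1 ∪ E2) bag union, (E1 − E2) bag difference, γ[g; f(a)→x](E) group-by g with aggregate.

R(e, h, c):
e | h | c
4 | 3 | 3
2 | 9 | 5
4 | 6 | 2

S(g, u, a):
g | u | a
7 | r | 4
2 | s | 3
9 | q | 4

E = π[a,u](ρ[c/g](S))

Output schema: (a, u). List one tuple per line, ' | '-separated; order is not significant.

Subexpression sizes:
  S → 3
  ρ[c/g](S) → 3
  π[a,u](ρ[c/g](S)) → 3

== RESULT ==
a | u
3 | s
4 | q
4 | r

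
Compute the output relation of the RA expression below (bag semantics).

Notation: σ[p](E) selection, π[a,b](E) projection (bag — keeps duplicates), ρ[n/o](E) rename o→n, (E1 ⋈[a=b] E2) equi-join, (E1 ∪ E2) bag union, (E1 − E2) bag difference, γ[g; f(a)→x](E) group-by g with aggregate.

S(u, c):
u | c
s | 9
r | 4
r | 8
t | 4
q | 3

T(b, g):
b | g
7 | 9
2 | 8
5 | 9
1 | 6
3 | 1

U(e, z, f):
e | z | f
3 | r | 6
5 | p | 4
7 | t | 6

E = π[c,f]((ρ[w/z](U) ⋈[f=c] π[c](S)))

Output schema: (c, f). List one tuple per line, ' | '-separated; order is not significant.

Stepwise |·|:
  U → 3
  ρ[w/z](U) → 3
  S → 5
  π[c](S) → 5
  (ρ[w/z](U) ⋈[f=c] π[c](S)) → 2
  π[c,f]((ρ[w/z](U) ⋈[f=c] π[c](S))) → 2

== RESULT ==
c | f
4 | 4
4 | 4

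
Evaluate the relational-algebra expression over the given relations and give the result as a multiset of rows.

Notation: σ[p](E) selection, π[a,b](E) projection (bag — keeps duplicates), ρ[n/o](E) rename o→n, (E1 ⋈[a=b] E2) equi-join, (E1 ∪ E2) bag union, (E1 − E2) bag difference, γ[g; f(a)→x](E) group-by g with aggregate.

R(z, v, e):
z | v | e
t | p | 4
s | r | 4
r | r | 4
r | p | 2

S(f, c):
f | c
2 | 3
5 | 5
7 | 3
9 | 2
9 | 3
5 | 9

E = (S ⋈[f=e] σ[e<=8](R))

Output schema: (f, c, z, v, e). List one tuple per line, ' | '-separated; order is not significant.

Stepwise |·|:
  S → 6
  R → 4
  σ[e<=8](R) → 4
  (S ⋈[f=e] σ[e<=8](R)) → 1

== RESULT ==
f | c | z | v | e
2 | 3 | r | p | 2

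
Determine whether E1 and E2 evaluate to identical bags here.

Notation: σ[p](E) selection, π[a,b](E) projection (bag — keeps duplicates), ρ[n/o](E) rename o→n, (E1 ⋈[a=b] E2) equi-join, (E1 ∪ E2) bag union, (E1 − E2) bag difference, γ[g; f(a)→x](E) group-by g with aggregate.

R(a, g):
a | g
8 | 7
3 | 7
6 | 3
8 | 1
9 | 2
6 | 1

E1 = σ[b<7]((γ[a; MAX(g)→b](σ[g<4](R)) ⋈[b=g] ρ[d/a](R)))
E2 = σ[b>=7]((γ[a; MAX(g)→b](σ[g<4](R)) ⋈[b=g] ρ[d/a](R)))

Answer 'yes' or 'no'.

E1 subexpression sizes:
  R → 6
  σ[g<4](R) → 4
  γ[a; MAX(g)→b](σ[g<4](R)) → 3
  R → 6
  ρ[d/a](R) → 6
  (γ[a; MAX(g)→b](σ[g<4](R)) ⋈[b=g] ρ[d/a](R)) → 4
  σ[b<7]((γ[a; MAX(g)→b](σ[g<4](R)) ⋈[b=g] ρ[d/a](R))) → 4
E2 subexpression sizes:
  R → 6
  σ[g<4](R) → 4
  γ[a; MAX(g)→b](σ[g<4](R)) → 3
  R → 6
  ρ[d/a](R) → 6
  (γ[a; MAX(g)→b](σ[g<4](R)) ⋈[b=g] ρ[d/a](R)) → 4
  σ[b>=7]((γ[a; MAX(g)→b](σ[g<4](R)) ⋈[b=g] ρ[d/a](R))) → 0

E1 result:
a | b | d | g
6 | 3 | 6 | 3
8 | 1 | 6 | 1
8 | 1 | 8 | 1
9 | 2 | 9 | 2
E2 result:
a | b | d | g
(0 rows)
Witness: (8, 1, 8, 1) appears 1× in E1 but 0× in E2.

no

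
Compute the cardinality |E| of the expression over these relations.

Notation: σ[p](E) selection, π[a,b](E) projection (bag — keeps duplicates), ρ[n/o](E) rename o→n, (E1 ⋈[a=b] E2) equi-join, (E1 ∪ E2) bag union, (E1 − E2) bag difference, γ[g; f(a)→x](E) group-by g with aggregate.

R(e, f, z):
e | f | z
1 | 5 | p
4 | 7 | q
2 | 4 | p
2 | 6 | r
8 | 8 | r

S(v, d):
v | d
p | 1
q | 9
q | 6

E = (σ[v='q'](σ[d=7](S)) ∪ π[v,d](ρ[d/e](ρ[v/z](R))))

Row counts bottom-up:
  S → 3
  σ[d=7](S) → 0
  σ[v='q'](σ[d=7](S)) → 0
  R → 5
  ρ[v/z](R) → 5
  ρ[d/e](ρ[v/z](R)) → 5
  π[v,d](ρ[d/e](ρ[v/z](R))) → 5
  (σ[v='q'](σ[d=7](S)) ∪ π[v,d](ρ[d/e](ρ[v/z](R)))) → 5

|E| = 5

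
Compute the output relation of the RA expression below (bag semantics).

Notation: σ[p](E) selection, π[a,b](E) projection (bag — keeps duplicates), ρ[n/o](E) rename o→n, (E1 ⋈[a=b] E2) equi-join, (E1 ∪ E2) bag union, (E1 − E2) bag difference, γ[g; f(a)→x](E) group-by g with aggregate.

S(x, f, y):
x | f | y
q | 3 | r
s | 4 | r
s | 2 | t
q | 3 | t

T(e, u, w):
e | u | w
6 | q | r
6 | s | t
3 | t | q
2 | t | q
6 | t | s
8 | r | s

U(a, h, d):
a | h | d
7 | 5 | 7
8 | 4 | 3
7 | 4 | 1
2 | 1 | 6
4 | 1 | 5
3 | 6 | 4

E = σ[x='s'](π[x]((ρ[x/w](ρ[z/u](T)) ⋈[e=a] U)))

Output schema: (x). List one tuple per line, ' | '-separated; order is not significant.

Per-node cardinality:
  T → 6
  ρ[z/u](T) → 6
  ρ[x/w](ρ[z/u](T)) → 6
  U → 6
  (ρ[x/w](ρ[z/u](T)) ⋈[e=a] U) → 3
  π[x]((ρ[x/w](ρ[z/u](T)) ⋈[e=a] U)) → 3
  σ[x='s'](π[x]((ρ[x/w](ρ[z/u](T)) ⋈[e=a] U))) → 1

== RESULT ==
x
s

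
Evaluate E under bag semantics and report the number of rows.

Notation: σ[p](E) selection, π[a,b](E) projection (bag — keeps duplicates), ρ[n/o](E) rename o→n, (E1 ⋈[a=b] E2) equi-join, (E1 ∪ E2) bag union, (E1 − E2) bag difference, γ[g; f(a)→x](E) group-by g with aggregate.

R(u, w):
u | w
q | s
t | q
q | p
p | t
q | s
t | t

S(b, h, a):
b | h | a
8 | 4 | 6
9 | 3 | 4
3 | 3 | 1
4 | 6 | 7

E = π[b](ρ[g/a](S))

Stepwise |·|:
  S → 4
  ρ[g/a](S) → 4
  π[b](ρ[g/a](S)) → 4

|E| = 4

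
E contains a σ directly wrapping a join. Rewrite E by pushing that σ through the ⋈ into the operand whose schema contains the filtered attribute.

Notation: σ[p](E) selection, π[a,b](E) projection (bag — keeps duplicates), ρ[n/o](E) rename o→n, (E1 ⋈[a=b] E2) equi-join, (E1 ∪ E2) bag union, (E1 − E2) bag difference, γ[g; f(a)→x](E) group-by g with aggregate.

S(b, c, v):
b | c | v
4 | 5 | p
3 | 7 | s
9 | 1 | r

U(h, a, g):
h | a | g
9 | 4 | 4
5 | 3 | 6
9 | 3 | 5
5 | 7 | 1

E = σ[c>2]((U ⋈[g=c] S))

σ filters on c, owned by the right side.
E' = (U ⋈[g=c] σ[c>2](S))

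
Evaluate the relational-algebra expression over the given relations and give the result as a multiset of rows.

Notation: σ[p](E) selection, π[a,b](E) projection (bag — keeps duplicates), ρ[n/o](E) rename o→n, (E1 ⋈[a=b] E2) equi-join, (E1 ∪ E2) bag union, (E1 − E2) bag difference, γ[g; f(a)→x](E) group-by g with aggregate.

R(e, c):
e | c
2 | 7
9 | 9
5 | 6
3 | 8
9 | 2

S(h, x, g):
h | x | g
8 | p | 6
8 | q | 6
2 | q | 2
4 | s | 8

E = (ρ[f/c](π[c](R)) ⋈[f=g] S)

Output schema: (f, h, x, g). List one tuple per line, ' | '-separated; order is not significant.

Per-node cardinality:
  R → 5
  π[c](R) → 5
  ρ[f/c](π[c](R)) → 5
  S → 4
  (ρ[f/c](π[c](R)) ⋈[f=g] S) → 4

== RESULT ==
f | h | x | g
2 | 2 | q | 2
6 | 8 | p | 6
6 | 8 | q | 6
8 | 4 | s | 8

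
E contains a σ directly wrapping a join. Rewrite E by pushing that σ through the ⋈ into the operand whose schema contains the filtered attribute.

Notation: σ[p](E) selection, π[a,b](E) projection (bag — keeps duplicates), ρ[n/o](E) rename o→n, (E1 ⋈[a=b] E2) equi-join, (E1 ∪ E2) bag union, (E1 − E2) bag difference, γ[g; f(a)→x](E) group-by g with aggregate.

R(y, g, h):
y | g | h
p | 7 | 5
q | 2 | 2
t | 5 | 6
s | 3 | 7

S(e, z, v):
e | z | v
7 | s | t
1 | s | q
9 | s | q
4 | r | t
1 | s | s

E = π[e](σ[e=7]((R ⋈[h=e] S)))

σ filters on e, owned by the right side.
E' = π[e]((R ⋈[h=e] σ[e=7](S)))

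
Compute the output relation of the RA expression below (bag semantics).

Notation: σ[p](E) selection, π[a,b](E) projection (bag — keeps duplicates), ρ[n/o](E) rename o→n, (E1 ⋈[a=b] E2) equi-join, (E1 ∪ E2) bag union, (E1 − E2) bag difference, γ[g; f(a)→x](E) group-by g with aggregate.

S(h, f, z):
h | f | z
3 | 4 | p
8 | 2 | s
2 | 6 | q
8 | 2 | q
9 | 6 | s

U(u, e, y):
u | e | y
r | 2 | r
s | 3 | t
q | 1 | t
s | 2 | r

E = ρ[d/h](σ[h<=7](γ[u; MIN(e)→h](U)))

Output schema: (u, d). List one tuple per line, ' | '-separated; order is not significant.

Per-node cardinality:
  U → 4
  γ[u; MIN(e)→h](U) → 3
  σ[h<=7](γ[u; MIN(e)→h](U)) → 3
  ρ[d/h](σ[h<=7](γ[u; MIN(e)→h](U))) → 3

== RESULT ==
u | d
q | 1
r | 2
s | 2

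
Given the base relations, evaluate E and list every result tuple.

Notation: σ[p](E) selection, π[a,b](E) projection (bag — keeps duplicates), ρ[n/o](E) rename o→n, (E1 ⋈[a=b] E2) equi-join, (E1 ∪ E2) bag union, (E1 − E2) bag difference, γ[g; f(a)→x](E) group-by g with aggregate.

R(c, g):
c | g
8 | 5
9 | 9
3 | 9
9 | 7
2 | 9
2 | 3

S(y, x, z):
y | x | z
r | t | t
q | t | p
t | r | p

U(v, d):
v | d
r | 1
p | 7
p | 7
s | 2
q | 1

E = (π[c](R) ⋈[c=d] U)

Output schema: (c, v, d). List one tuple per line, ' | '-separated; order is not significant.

Row counts bottom-up:
  R → 6
  π[c](R) → 6
  U → 5
  (π[c](R) ⋈[c=d] U) → 2

== RESULT ==
c | v | d
2 | s | 2
2 | s | 2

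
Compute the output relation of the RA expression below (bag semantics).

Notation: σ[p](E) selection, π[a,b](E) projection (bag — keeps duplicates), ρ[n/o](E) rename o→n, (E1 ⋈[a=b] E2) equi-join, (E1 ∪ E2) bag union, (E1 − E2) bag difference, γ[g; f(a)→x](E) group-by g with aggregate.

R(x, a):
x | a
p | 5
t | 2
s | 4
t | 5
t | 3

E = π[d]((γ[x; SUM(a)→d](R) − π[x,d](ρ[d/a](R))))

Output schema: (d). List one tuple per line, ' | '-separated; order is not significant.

Per-node cardinality:
  R → 5
  γ[x; SUM(a)→d](R) → 3
  R → 5
  ρ[d/a](R) → 5
  π[x,d](ρ[d/a](R)) → 5
  (γ[x; SUM(a)→d](R) − π[x,d](ρ[d/a](R))) → 1
  π[d]((γ[x; SUM(a)→d](R) − π[x,d](ρ[d/a](R)))) → 1

== RESULT ==
d
10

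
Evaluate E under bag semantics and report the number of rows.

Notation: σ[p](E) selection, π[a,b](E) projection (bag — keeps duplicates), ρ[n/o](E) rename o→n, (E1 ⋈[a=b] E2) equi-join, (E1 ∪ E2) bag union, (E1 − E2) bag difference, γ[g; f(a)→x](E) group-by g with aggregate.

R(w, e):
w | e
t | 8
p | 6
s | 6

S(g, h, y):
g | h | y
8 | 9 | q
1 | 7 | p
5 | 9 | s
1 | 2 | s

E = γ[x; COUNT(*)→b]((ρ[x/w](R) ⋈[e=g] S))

Subexpression sizes:
  R → 3
  ρ[x/w](R) → 3
  S → 4
  (ρ[x/w](R) ⋈[e=g] S) → 1
  γ[x; COUNT(*)→b]((ρ[x/w](R) ⋈[e=g] S)) → 1

|E| = 1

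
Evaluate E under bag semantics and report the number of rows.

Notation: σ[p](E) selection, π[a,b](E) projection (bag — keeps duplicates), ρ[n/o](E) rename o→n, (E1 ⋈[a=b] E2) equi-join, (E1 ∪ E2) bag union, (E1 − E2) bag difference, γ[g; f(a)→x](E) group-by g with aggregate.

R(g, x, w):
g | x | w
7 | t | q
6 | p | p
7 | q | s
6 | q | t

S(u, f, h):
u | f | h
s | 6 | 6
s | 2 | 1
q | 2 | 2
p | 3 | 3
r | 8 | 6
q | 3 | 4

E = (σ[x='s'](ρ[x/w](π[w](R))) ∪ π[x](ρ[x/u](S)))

Row counts bottom-up:
  R → 4
  π[w](R) → 4
  ρ[x/w](π[w](R)) → 4
  σ[x='s'](ρ[x/w](π[w](R))) → 1
  S → 6
  ρ[x/u](S) → 6
  π[x](ρ[x/u](S)) → 6
  (σ[x='s'](ρ[x/w](π[w](R))) ∪ π[x](ρ[x/u](S))) → 7

|E| = 7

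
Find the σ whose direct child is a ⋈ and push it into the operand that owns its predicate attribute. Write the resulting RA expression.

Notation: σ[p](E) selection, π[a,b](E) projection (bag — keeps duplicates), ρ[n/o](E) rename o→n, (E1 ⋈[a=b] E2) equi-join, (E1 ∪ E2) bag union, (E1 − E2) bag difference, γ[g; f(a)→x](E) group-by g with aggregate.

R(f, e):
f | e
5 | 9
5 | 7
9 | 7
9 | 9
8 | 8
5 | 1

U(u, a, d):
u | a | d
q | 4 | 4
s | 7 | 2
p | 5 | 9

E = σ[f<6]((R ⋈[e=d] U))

σ filters on f, owned by the left side.
E' = (σ[f<6](R) ⋈[e=d] U)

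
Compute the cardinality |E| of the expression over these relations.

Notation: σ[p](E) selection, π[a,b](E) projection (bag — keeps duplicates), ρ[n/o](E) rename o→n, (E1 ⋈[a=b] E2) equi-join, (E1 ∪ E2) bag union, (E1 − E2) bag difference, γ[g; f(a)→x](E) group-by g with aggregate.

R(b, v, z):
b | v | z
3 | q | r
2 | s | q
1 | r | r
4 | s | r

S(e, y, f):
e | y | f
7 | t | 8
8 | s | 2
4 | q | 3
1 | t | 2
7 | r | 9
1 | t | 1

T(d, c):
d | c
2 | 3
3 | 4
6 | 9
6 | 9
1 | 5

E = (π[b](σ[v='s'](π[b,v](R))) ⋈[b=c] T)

Stepwise |·|:
  R → 4
  π[b,v](R) → 4
  σ[v='s'](π[b,v](R)) → 2
  π[b](σ[v='s'](π[b,v](R))) → 2
  T → 5
  (π[b](σ[v='s'](π[b,v](R))) ⋈[b=c] T) → 1

|E| = 1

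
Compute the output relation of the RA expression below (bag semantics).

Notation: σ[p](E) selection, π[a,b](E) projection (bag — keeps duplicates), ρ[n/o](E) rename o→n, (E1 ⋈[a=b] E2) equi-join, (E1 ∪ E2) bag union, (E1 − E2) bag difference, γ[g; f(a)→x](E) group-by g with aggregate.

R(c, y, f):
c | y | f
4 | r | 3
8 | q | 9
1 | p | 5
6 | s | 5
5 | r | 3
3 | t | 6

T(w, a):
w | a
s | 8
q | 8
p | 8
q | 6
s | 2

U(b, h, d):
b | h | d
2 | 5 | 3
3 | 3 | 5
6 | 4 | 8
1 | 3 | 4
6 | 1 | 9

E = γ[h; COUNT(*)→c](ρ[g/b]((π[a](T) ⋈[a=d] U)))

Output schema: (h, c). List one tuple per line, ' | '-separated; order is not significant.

Subexpression sizes:
  T → 5
  π[a](T) → 5
  U → 5
  (π[a](T) ⋈[a=d] U) → 3
  ρ[g/b]((π[a](T) ⋈[a=d] U)) → 3
  γ[h; COUNT(*)→c](ρ[g/b]((π[a](T) ⋈[a=d] U))) → 1

== RESULT ==
h | c
4 | 3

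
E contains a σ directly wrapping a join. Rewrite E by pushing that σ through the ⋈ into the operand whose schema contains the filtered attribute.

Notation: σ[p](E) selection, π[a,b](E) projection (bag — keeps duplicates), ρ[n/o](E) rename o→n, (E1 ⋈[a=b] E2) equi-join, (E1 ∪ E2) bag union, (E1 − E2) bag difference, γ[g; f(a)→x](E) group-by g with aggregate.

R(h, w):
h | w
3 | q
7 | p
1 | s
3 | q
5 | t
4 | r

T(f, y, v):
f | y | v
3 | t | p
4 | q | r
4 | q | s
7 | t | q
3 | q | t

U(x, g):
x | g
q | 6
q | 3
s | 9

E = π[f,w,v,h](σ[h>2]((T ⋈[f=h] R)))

σ filters on h, owned by the right side.
E' = π[f,w,v,h]((T ⋈[f=h] σ[h>2](R)))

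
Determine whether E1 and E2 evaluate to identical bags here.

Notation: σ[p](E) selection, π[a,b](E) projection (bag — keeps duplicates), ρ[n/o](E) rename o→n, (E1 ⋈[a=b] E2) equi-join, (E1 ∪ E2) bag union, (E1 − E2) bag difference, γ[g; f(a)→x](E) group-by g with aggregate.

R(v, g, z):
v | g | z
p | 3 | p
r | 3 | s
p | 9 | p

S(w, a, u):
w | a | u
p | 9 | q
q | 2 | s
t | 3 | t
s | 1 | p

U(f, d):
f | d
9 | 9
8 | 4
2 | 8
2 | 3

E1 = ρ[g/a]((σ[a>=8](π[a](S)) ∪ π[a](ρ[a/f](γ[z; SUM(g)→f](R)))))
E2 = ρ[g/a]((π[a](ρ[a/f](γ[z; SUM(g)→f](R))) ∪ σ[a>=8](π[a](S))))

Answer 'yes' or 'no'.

E1 subexpression sizes:
  S → 4
  π[a](S) → 4
  σ[a>=8](π[a](S)) → 1
  R → 3
  γ[z; SUM(g)→f](R) → 2
  ρ[a/f](γ[z; SUM(g)→f](R)) → 2
  π[a](ρ[a/f](γ[z; SUM(g)→f](R))) → 2
  (σ[a>=8](π[a](S)) ∪ π[a](ρ[a/f](γ[z; SUM(g)→f](R)))) → 3
  ρ[g/a]((σ[a>=8](π[a](S)) ∪ π[a](ρ[a/f](γ[z; SUM(g)→f](R))))) → 3
E2 subexpression sizes:
  R → 3
  γ[z; SUM(g)→f](R) → 2
  ρ[a/f](γ[z; SUM(g)→f](R)) → 2
  π[a](ρ[a/f](γ[z; SUM(g)→f](R))) → 2
  S → 4
  π[a](S) → 4
  σ[a>=8](π[a](S)) → 1
  (π[a](ρ[a/f](γ[z; SUM(g)→f](R))) ∪ σ[a>=8](π[a](S))) → 3
  ρ[g/a]((π[a](ρ[a/f](γ[z; SUM(g)→f](R))) ∪ σ[a>=8](π[a](S)))) → 3

E1 and E2 produce the same multiset:
g
3
9
12

yes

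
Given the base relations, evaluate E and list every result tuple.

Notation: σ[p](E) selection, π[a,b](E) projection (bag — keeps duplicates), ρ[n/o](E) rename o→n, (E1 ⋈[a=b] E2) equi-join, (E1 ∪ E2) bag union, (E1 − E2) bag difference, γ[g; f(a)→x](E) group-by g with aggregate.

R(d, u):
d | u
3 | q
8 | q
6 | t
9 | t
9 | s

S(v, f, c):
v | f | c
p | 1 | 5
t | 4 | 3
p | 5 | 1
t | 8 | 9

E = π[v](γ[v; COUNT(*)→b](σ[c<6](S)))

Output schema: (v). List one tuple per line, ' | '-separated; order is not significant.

Row counts bottom-up:
  S → 4
  σ[c<6](S) → 3
  γ[v; COUNT(*)→b](σ[c<6](S)) → 2
  π[v](γ[v; COUNT(*)→b](σ[c<6](S))) → 2

== RESULT ==
v
p
t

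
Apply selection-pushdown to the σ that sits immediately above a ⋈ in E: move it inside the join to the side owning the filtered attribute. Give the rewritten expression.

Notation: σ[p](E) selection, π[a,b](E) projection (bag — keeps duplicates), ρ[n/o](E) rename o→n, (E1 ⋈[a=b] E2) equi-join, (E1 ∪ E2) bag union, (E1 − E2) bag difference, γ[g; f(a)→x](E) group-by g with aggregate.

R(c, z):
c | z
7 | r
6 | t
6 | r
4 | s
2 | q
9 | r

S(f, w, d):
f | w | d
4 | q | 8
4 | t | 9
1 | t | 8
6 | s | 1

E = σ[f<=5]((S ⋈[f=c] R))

σ filters on f, owned by the left side.
E' = (σ[f<=5](S) ⋈[f=c] R)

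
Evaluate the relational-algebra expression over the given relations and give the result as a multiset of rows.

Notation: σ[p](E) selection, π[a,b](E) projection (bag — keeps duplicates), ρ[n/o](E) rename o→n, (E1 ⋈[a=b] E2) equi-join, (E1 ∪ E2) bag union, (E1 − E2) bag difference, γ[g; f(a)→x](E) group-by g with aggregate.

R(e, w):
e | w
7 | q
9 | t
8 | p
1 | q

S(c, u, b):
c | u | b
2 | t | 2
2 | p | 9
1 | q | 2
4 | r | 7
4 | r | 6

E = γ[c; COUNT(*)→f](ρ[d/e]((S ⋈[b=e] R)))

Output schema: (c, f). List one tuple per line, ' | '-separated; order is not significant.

Subexpression sizes:
  S → 5
  R → 4
  (S ⋈[b=e] R) → 2
  ρ[d/e]((S ⋈[b=e] R)) → 2
  γ[c; COUNT(*)→f](ρ[d/e]((S ⋈[b=e] R))) → 2

== RESULT ==
c | f
2 | 1
4 | 1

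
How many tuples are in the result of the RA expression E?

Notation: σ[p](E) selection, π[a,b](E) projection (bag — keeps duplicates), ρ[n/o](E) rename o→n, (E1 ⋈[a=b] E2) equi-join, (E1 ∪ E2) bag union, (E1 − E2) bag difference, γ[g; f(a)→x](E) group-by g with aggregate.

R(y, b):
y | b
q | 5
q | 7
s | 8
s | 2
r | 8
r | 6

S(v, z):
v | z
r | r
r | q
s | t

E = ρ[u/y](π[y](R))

Stepwise |·|:
  R → 6
  π[y](R) → 6
  ρ[u/y](π[y](R)) → 6

|E| = 6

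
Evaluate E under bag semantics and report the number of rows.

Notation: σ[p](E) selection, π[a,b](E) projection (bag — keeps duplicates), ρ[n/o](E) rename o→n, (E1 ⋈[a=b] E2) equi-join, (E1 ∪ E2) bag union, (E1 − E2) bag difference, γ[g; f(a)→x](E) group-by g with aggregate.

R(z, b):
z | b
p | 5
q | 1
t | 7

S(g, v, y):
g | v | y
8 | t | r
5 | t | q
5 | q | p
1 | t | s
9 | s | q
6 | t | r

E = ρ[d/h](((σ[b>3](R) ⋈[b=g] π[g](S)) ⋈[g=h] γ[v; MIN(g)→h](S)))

Stepwise |·|:
  R → 3
  σ[b>3](R) → 2
  S → 6
  π[g](S) → 6
  (σ[b>3](R) ⋈[b=g] π[g](S)) → 2
  S → 6
  γ[v; MIN(g)→h](S) → 3
  ((σ[b>3](R) ⋈[b=g] π[g](S)) ⋈[g=h] γ[v; MIN(g)→h](S)) → 2
  ρ[d/h](((σ[b>3](R) ⋈[b=g] π[g](S)) ⋈[g=h] γ[v; MIN(g)→h](S))) → 2

|E| = 2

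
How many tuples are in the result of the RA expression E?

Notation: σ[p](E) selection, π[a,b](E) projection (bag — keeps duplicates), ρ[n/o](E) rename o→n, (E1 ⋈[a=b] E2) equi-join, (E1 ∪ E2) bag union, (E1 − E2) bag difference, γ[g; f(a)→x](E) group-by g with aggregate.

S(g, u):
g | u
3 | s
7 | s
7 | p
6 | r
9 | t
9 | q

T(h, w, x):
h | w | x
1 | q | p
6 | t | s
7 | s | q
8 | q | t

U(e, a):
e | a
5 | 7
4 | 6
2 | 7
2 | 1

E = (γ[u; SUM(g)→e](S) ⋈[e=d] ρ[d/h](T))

Stepwise |·|:
  S → 6
  γ[u; SUM(g)→e](S) → 5
  T → 4
  ρ[d/h](T) → 4
  (γ[u; SUM(g)→e](S) ⋈[e=d] ρ[d/h](T)) → 2

|E| = 2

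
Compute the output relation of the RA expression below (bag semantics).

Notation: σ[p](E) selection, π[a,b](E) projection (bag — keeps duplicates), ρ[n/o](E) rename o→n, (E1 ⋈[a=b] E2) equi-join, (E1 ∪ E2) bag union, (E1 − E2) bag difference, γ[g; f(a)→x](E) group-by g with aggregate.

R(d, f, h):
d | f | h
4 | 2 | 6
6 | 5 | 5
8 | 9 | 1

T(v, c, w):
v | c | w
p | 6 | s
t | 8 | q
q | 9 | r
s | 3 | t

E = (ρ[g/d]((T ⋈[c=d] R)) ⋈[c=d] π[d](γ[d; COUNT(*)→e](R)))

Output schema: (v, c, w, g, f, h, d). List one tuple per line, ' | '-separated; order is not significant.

Subexpression sizes:
  T → 4
  R → 3
  (T ⋈[c=d] R) → 2
  ρ[g/d]((T ⋈[c=d] R)) → 2
  R → 3
  γ[d; COUNT(*)→e](R) → 3
  π[d](γ[d; COUNT(*)→e](R)) → 3
  (ρ[g/d]((T ⋈[c=d] R)) ⋈[c=d] π[d](γ[d; COUNT(*)→e](R))) → 2

== RESULT ==
v | c | w | g | f | h | d
p | 6 | s | 6 | 5 | 5 | 6
t | 8 | q | 8 | 9 | 1 | 8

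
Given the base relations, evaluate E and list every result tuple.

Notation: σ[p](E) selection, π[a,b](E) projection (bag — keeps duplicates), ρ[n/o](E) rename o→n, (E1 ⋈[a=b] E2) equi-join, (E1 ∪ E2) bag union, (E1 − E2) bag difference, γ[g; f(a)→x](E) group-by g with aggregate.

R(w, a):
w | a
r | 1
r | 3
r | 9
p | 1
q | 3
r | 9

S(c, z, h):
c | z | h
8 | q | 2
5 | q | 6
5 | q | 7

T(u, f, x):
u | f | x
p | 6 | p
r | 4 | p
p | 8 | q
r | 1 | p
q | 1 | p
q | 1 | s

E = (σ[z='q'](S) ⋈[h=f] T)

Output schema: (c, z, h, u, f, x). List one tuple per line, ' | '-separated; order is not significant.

Per-node cardinality:
  S → 3
  σ[z='q'](S) → 3
  T → 6
  (σ[z='q'](S) ⋈[h=f] T) → 1

== RESULT ==
c | z | h | u | f | x
5 | q | 6 | p | 6 | p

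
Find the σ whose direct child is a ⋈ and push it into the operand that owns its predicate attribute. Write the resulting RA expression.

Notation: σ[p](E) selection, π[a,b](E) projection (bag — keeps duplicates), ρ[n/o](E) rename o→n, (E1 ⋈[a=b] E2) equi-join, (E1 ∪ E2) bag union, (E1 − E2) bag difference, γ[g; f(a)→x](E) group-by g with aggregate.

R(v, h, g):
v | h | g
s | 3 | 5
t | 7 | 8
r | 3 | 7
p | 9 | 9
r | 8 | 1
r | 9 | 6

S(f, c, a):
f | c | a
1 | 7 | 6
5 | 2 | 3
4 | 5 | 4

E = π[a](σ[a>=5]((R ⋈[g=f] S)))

σ filters on a, owned by the right side.
E' = π[a]((R ⋈[g=f] σ[a>=5](S)))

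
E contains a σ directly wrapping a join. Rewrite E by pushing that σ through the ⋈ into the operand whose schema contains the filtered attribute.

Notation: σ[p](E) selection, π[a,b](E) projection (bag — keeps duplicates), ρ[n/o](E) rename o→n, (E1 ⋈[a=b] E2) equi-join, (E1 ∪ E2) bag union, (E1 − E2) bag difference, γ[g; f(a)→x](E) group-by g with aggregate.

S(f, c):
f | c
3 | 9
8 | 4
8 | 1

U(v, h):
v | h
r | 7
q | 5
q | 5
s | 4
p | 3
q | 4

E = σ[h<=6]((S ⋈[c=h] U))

σ filters on h, owned by the right side.
E' = (S ⋈[c=h] σ[h<=6](U))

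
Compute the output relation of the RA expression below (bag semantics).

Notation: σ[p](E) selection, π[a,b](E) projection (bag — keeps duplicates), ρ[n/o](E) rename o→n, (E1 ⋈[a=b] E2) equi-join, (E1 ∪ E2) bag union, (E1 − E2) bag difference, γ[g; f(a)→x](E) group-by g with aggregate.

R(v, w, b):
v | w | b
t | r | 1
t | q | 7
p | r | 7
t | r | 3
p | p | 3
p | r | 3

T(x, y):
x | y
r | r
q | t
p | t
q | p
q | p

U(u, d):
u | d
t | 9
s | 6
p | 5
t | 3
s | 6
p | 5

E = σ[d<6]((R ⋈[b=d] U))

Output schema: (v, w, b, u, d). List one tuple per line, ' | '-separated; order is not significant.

Subexpression sizes:
  R → 6
  U → 6
  (R ⋈[b=d] U) → 3
  σ[d<6]((R ⋈[b=d] U)) → 3

== RESULT ==
v | w | b | u | d
p | p | 3 | t | 3
p | r | 3 | t | 3
t | r | 3 | t | 3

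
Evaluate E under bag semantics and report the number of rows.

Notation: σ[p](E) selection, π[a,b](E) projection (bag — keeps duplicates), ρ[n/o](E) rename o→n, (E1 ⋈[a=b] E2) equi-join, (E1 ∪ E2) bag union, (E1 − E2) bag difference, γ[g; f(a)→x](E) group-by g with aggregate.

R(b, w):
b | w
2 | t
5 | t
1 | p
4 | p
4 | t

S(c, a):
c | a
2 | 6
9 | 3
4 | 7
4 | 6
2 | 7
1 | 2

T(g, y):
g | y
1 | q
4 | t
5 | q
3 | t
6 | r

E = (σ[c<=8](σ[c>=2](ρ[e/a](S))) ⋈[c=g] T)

Stepwise |·|:
  S → 6
  ρ[e/a](S) → 6
  σ[c>=2](ρ[e/a](S)) → 5
  σ[c<=8](σ[c>=2](ρ[e/a](S))) → 4
  T → 5
  (σ[c<=8](σ[c>=2](ρ[e/a](S))) ⋈[c=g] T) → 2

|E| = 2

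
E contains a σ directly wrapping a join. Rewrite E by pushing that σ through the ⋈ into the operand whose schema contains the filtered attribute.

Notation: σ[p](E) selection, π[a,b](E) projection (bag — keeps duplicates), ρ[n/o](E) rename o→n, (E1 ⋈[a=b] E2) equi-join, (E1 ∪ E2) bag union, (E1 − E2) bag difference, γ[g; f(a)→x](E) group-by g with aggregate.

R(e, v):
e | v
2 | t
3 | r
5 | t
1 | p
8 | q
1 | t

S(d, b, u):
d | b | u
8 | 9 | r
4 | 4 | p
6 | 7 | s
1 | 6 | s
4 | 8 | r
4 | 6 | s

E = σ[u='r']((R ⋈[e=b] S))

σ filters on u, owned by the right side.
E' = (R ⋈[e=b] σ[u='r'](S))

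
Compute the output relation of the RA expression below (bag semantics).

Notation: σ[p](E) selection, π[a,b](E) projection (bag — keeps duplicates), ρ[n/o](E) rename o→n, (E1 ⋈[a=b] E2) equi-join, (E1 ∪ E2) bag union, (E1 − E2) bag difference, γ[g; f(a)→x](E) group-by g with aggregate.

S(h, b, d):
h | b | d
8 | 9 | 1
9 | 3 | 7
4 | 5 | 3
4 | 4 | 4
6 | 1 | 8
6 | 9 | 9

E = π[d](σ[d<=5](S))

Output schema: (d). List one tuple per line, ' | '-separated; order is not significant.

Row counts bottom-up:
  S → 6
  σ[d<=5](S) → 3
  π[d](σ[d<=5](S)) → 3

== RESULT ==
d
1
3
4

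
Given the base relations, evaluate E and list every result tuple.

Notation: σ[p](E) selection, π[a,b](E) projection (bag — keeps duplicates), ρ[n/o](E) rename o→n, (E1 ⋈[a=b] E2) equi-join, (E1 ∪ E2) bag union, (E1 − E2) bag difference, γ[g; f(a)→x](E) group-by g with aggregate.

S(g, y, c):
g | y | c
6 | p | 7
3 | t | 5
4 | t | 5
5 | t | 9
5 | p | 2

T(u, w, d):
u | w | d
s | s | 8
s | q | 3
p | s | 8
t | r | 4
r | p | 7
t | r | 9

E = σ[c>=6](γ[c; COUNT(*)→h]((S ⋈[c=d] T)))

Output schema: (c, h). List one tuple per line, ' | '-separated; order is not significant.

Per-node cardinality:
  S → 5
  T → 6
  (S ⋈[c=d] T) → 2
  γ[c; COUNT(*)→h]((S ⋈[c=d] T)) → 2
  σ[c>=6](γ[c; COUNT(*)→h]((S ⋈[c=d] T))) → 2

== RESULT ==
c | h
7 | 1
9 | 1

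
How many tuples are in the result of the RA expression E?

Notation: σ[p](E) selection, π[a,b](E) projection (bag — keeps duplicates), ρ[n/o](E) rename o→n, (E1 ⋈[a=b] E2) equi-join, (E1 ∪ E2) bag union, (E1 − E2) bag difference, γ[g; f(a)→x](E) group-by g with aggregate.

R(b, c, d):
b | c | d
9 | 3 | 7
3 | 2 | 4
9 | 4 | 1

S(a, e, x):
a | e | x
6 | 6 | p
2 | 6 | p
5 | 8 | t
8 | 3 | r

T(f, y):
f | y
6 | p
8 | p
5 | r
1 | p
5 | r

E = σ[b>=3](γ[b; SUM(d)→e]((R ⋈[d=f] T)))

Stepwise |·|:
  R → 3
  T → 5
  (R ⋈[d=f] T) → 1
  γ[b; SUM(d)→e]((R ⋈[d=f] T)) → 1
  σ[b>=3](γ[b; SUM(d)→e]((R ⋈[d=f] T))) → 1

|E| = 1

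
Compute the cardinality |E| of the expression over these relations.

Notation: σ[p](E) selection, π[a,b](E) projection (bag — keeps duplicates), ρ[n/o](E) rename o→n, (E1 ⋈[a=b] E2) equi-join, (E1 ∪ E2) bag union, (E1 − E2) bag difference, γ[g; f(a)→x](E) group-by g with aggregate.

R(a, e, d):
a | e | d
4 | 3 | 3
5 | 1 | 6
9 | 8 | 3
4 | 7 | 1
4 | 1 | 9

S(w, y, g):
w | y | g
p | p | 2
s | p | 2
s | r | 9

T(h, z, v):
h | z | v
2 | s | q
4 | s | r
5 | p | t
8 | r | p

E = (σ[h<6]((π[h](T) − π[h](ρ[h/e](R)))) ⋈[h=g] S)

Row counts bottom-up:
  T → 4
  π[h](T) → 4
  R → 5
  ρ[h/e](R) → 5
  π[h](ρ[h/e](R)) → 5
  (π[h](T) − π[h](ρ[h/e](R))) → 3
  σ[h<6]((π[h](T) − π[h](ρ[h/e](R)))) → 3
  S → 3
  (σ[h<6]((π[h](T) − π[h](ρ[h/e](R)))) ⋈[h=g] S) → 2

|E| = 2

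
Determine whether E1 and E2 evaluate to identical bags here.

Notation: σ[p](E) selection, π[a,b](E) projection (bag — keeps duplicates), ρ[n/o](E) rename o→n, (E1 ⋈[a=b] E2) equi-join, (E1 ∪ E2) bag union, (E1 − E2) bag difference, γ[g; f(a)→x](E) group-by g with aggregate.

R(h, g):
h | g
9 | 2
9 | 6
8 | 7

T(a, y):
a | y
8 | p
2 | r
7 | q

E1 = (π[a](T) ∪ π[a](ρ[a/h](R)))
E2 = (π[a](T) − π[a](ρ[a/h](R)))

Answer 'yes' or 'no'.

E1 stepwise |·|:
  T → 3
  π[a](T) → 3
  R → 3
  ρ[a/h](R) → 3
  π[a](ρ[a/h](R)) → 3
  (π[a](T) ∪ π[a](ρ[a/h](R))) → 6
E2 stepwise |·|:
  T → 3
  π[a](T) → 3
  R → 3
  ρ[a/h](R) → 3
  π[a](ρ[a/h](R)) → 3
  (π[a](T) − π[a](ρ[a/h](R))) → 2

E1 result:
a
2
7
8
8
9
9
E2 result:
a
2
7
Witness: (8,) appears 2× in E1 but 0× in E2.

no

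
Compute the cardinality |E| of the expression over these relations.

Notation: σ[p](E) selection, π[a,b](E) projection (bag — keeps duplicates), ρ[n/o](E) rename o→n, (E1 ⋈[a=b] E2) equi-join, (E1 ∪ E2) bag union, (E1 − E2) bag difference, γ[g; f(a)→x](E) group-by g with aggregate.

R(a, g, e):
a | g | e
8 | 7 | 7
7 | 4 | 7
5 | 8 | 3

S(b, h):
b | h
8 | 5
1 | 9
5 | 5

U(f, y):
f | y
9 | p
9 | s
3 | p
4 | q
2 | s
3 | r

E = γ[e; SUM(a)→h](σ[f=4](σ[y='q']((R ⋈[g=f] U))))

Per-node cardinality:
  R → 3
  U → 6
  (R ⋈[g=f] U) → 1
  σ[y='q']((R ⋈[g=f] U)) → 1
  σ[f=4](σ[y='q']((R ⋈[g=f] U))) → 1
  γ[e; SUM(a)→h](σ[f=4](σ[y='q']((R ⋈[g=f] U)))) → 1

|E| = 1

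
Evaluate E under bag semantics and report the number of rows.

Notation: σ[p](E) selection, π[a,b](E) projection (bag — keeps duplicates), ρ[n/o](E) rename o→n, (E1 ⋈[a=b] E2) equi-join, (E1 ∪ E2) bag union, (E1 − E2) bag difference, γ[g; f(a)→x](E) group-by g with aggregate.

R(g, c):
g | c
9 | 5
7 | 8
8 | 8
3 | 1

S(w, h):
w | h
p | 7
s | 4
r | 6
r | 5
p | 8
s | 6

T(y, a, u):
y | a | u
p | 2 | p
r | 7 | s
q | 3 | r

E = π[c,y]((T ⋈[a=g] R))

Subexpression sizes:
  T → 3
  R → 4
  (T ⋈[a=g] R) → 2
  π[c,y]((T ⋈[a=g] R)) → 2

|E| = 2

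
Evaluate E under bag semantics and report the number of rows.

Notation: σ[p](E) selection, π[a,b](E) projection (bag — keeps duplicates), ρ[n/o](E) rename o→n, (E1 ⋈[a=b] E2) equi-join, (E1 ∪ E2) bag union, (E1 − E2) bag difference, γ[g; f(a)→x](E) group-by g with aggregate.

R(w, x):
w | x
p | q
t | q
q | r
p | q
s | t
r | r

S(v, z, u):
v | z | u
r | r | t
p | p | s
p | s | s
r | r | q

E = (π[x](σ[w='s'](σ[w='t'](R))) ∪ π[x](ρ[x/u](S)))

Subexpression sizes:
  R → 6
  σ[w='t'](R) → 1
  σ[w='s'](σ[w='t'](R)) → 0
  π[x](σ[w='s'](σ[w='t'](R))) → 0
  S → 4
  ρ[x/u](S) → 4
  π[x](ρ[x/u](S)) → 4
  (π[x](σ[w='s'](σ[w='t'](R))) ∪ π[x](ρ[x/u](S))) → 4

|E| = 4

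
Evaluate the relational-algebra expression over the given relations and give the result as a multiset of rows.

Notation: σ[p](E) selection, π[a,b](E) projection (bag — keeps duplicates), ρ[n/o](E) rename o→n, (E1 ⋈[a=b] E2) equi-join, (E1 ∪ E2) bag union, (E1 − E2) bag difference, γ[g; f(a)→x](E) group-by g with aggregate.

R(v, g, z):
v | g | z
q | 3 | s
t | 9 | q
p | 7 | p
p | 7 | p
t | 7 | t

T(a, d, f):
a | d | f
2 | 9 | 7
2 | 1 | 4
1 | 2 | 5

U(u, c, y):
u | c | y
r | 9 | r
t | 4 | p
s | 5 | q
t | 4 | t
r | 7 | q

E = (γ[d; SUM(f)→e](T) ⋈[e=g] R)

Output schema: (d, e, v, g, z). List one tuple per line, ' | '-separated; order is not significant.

Subexpression sizes:
  T → 3
  γ[d; SUM(f)→e](T) → 3
  R → 5
  (γ[d; SUM(f)→e](T) ⋈[e=g] R) → 3

== RESULT ==
d | e | v | g | z
9 | 7 | p | 7 | p
9 | 7 | p | 7 | p
9 | 7 | t | 7 | t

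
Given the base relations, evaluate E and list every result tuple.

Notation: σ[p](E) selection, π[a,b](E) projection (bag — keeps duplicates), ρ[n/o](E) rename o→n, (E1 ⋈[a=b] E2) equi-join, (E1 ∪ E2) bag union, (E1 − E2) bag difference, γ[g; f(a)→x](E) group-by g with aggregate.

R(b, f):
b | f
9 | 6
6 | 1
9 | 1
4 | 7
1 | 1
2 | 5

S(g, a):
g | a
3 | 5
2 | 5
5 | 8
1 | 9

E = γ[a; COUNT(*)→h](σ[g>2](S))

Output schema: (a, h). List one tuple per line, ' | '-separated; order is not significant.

Row counts bottom-up:
  S → 4
  σ[g>2](S) → 2
  γ[a; COUNT(*)→h](σ[g>2](S)) → 2

== RESULT ==
a | h
5 | 1
8 | 1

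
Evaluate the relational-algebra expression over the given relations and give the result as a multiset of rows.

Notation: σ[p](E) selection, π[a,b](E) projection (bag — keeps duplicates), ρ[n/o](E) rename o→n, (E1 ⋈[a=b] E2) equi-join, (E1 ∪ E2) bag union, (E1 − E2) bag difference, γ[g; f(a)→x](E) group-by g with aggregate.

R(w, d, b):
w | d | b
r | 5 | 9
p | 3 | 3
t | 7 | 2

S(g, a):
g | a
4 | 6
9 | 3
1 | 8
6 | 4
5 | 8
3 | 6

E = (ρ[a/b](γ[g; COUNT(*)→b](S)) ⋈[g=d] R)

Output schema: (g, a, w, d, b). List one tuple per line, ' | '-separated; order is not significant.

Per-node cardinality:
  S → 6
  γ[g; COUNT(*)→b](S) → 6
  ρ[a/b](γ[g; COUNT(*)→b](S)) → 6
  R → 3
  (ρ[a/b](γ[g; COUNT(*)→b](S)) ⋈[g=d] R) → 2

== RESULT ==
g | a | w | d | b
3 | 1 | p | 3 | 3
5 | 1 | r | 5 | 9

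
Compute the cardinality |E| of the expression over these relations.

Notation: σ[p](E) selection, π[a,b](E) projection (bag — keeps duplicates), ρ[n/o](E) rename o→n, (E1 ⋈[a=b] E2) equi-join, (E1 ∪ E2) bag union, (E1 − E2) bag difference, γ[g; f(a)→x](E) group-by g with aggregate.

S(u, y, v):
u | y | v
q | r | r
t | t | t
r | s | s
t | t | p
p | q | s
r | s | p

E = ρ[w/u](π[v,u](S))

Per-node cardinality:
  S → 6
  π[v,u](S) → 6
  ρ[w/u](π[v,u](S)) → 6

|E| = 6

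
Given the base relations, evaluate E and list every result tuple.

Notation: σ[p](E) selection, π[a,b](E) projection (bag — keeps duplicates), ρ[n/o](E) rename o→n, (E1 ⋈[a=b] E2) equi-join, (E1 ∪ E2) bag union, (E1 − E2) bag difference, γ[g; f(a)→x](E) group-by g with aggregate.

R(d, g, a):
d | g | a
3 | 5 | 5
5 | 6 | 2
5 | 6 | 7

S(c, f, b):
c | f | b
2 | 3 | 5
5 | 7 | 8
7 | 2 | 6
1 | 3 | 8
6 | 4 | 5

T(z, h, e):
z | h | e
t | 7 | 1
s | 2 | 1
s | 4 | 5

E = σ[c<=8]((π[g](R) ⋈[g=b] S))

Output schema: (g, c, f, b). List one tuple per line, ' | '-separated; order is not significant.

Row counts bottom-up:
  R → 3
  π[g](R) → 3
  S → 5
  (π[g](R) ⋈[g=b] S) → 4
  σ[c<=8]((π[g](R) ⋈[g=b] S)) → 4

== RESULT ==
g | c | f | b
5 | 2 | 3 | 5
5 | 6 | 4 | 5
6 | 7 | 2 | 6
6 | 7 | 2 | 6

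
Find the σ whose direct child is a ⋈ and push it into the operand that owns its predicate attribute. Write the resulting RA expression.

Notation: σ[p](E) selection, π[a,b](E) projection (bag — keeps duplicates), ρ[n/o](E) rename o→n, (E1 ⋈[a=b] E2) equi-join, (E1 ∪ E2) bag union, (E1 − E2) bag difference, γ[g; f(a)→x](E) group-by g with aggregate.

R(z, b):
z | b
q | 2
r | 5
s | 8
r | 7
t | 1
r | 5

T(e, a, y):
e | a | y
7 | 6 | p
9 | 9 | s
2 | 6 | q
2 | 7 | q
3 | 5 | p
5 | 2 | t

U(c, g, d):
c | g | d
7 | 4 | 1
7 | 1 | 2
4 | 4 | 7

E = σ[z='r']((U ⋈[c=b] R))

σ filters on z, owned by the right side.
E' = (U ⋈[c=b] σ[z='r'](R))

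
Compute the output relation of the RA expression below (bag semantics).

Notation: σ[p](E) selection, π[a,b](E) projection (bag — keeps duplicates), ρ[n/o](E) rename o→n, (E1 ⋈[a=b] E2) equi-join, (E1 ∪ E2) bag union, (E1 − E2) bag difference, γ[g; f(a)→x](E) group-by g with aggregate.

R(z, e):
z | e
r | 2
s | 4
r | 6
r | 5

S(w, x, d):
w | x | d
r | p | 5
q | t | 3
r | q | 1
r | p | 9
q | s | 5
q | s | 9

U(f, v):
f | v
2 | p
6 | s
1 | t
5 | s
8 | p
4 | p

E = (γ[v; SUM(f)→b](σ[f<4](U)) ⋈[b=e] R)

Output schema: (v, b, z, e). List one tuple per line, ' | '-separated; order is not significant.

Row counts bottom-up:
  U → 6
  σ[f<4](U) → 2
  γ[v; SUM(f)→b](σ[f<4](U)) → 2
  R → 4
  (γ[v; SUM(f)→b](σ[f<4](U)) ⋈[b=e] R) → 1

== RESULT ==
v | b | z | e
p | 2 | r | 2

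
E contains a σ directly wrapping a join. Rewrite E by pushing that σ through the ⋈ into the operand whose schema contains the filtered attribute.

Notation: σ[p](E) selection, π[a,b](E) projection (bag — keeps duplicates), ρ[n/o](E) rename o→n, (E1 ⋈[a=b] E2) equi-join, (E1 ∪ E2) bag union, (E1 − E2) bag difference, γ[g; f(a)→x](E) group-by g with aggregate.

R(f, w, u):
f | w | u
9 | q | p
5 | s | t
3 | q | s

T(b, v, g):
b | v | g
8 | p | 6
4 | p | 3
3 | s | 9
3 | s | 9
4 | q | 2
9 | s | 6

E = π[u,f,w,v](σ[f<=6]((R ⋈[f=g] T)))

σ filters on f, owned by the left side.
E' = π[u,f,w,v]((σ[f<=6](R) ⋈[f=g] T))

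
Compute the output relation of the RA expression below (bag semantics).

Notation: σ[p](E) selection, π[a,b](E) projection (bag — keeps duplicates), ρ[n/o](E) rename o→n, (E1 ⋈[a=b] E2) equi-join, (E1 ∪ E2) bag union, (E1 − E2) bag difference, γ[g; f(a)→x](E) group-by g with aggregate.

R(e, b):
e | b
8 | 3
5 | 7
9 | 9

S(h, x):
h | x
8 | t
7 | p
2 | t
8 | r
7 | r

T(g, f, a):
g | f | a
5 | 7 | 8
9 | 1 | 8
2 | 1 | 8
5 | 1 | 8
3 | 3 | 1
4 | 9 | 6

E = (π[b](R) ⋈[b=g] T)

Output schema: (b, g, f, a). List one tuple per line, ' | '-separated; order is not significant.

Per-node cardinality:
  R → 3
  π[b](R) → 3
  T → 6
  (π[b](R) ⋈[b=g] T) → 2

== RESULT ==
b | g | f | a
3 | 3 | 3 | 1
9 | 9 | 1 | 8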